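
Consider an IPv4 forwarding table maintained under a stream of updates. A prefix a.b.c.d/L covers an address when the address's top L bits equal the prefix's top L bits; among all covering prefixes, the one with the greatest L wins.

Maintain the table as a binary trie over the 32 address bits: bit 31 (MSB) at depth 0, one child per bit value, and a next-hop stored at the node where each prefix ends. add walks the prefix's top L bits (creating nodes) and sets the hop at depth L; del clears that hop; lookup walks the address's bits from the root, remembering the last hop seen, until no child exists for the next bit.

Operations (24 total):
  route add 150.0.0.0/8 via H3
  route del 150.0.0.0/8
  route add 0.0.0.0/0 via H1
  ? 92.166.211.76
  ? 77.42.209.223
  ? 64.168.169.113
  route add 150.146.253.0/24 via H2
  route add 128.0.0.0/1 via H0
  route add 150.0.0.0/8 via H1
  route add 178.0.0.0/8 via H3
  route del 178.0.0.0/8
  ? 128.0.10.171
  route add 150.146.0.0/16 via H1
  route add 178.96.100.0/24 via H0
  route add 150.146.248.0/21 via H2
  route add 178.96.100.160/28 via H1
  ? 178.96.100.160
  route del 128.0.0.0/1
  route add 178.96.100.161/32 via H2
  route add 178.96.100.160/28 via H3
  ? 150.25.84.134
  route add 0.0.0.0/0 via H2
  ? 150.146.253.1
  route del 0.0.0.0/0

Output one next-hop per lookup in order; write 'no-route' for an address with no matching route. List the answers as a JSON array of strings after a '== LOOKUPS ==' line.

Process each operation:
  add 150.0.0.0/8 -> H3 at depth 8
  - 150.0.0.0/8 clear@8
  add 0.0.0.0/0 -> H1 at depth 0
  Q 92.166.211.76: descend ε ; hops seen [H1] ; pick H1
  Q 77.42.209.223: descend ε ; hops seen [H1] ; pick H1
  Q 64.168.169.113: descend ε ; hops seen [H1] ; pick H1
  add 150.146.253.0/24 -> H2 at depth 24
  add 128.0.0.0/1 -> H0 at depth 1
  add 150.0.0.0/8 -> H1 at depth 8
  add 178.0.0.0/8 -> H3 at depth 8
  - 178.0.0.0/8 clear@8
  Q 128.0.10.171: descend 100 ; hops seen [H1,H0] ; pick H0
  add 150.146.0.0/16 -> H1 at depth 16
  add 178.96.100.0/24 -> H0 at depth 24
  add 150.146.248.0/21 -> H2 at depth 21
  add 178.96.100.160/28 -> H1 at depth 28
  Q 178.96.100.160: descend 1011001001100000011001001010 ; hops seen [H1,H0,H0,H1] ; pick H1
  - 128.0.0.0/1 clear@1
  add 178.96.100.161/32 -> H2 at depth 32
  add 178.96.100.160/28 -> H3 at depth 28
  Q 150.25.84.134: descend 10010110 ; hops seen [H1,H1] ; pick H1
  add 0.0.0.0/0 -> H2 at depth 0
  Q 150.146.253.1: descend 100101101001001011111101 ; hops seen [H2,H1,H1,H2,H2] ; pick H2
  - 0.0.0.0/0 clear@0

== LOOKUPS ==
["H1","H1","H1","H0","H1","H1","H2"]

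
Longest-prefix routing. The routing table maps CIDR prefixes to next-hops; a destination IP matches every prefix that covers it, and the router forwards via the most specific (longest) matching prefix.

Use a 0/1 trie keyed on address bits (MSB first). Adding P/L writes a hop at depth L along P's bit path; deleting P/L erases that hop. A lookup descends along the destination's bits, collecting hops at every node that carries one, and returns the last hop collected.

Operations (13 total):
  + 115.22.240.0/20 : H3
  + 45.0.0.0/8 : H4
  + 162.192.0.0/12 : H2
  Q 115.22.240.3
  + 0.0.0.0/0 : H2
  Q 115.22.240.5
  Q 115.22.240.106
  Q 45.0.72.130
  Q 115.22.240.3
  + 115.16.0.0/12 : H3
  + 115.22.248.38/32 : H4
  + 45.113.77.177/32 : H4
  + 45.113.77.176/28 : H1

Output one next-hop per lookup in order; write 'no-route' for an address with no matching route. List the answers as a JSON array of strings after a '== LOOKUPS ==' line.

Process each operation:
  + 115.22.240.0/20 (H3) depth=20
  + 45.0.0.0/8 (H4) depth=8
  + 162.192.0.0/12 (H2) depth=12
  ? 115.22.240.3  path d0:-→d1:-→d2:-→d3:-→d4:-→d5:-→d6:-→d7:-→d8:-→d9:-→d10:-→d11:-→d12:-→d13:-→d14:-→d15:-→d16:-→d17:-→d18:-→d19:-→d20:H3  best=H3
  + 0.0.0.0/0 (H2) depth=0
  ? 115.22.240.5  path d0:H2→d1:-→d2:-→d3:-→d4:-→d5:-→d6:-→d7:-→d8:-→d9:-→d10:-→d11:-→d12:-→d13:-→d14:-→d15:-→d16:-→d17:-→d18:-→d19:-→d20:H3  best=H3
  ? 115.22.240.106  path d0:H2→d1:-→d2:-→d3:-→d4:-→d5:-→d6:-→d7:-→d8:-→d9:-→d10:-→d11:-→d12:-→d13:-→d14:-→d15:-→d16:-→d17:-→d18:-→d19:-→d20:H3  best=H3
  ? 45.0.72.130  path d0:H2→d1:-→d2:-→d3:-→d4:-→d5:-→d6:-→d7:-→d8:H4  best=H4
  ? 115.22.240.3  path d0:H2→d1:-→d2:-→d3:-→d4:-→d5:-→d6:-→d7:-→d8:-→d9:-→d10:-→d11:-→d12:-→d13:-→d14:-→d15:-→d16:-→d17:-→d18:-→d19:-→d20:H3  best=H3
  + 115.16.0.0/12 (H3) depth=12
  + 115.22.248.38/32 (H4) depth=32
  + 45.113.77.177/32 (H4) depth=32
  + 45.113.77.176/28 (H1) depth=28

== LOOKUPS ==
["H3","H3","H3","H4","H3"]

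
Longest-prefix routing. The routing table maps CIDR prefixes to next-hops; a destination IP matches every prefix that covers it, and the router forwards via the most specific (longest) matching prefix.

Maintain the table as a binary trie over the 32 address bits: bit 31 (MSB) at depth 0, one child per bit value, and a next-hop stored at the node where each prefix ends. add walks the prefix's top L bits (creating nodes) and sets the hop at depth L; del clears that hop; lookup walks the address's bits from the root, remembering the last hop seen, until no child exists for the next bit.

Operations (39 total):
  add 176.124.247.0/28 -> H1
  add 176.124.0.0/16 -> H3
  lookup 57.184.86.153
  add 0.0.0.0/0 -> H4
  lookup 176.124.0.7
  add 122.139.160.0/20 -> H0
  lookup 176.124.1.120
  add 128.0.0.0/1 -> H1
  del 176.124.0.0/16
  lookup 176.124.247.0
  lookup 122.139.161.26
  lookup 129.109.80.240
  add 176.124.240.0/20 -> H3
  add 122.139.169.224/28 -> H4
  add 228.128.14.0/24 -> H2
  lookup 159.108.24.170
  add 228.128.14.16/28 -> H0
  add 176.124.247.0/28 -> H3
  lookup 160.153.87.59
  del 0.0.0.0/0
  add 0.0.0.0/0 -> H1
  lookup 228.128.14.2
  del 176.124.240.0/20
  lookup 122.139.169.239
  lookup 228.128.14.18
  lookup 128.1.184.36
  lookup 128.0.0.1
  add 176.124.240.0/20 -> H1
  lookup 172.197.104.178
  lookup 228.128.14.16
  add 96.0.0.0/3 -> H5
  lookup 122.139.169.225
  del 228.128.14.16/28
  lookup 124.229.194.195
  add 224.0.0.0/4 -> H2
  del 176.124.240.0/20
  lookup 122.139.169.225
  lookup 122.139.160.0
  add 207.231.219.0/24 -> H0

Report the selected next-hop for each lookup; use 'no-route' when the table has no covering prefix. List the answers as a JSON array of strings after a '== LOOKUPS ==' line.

Apply in order:
  + 176.124.247.0/28 (H1) depth=28
  + 176.124.0.0/16 (H3) depth=16
  ? 57.184.86.153  path d0:-  best=no-route
  + 0.0.0.0/0 (H4) depth=0
  ? 176.124.0.7  path d0:H4→d1:-→d2:-→d3:-→d4:-→d5:-→d6:-→d7:-→d8:-→d9:-→d10:-→d11:-→d12:-→d13:-→d14:-→d15:-→d16:H3  best=H3
  + 122.139.160.0/20 (H0) depth=20
  ? 176.124.1.120  path d0:H4→d1:-→d2:-→d3:-→d4:-→d5:-→d6:-→d7:-→d8:-→d9:-→d10:-→d11:-→d12:-→d13:-→d14:-→d15:-→d16:H3  best=H3
  + 128.0.0.0/1 (H1) depth=1
  del 176.124.0.0/16 (clear depth 16)
  ? 176.124.247.0  path d0:H4→d1:H1→d2:-→d3:-→d4:-→d5:-→d6:-→d7:-→d8:-→d9:-→d10:-→d11:-→d12:-→d13:-→d14:-→d15:-→d16:-→d17:-→d18:-→d19:-→d20:-→d21:-→d22:-→d23:-→d24:-→d25:-→d26:-→d27:-→d28:H1  best=H1
  ? 122.139.161.26  path d0:H4→d1:-→d2:-→d3:-→d4:-→d5:-→d6:-→d7:-→d8:-→d9:-→d10:-→d11:-→d12:-→d13:-→d14:-→d15:-→d16:-→d17:-→d18:-→d19:-→d20:H0  best=H0
  ? 129.109.80.240  path d0:H4→d1:H1→d2:-  best=H1
  + 176.124.240.0/20 (H3) depth=20
  + 122.139.169.224/28 (H4) depth=28
  + 228.128.14.0/24 (H2) depth=24
  ? 159.108.24.170  path d0:H4→d1:H1→d2:-  best=H1
  + 228.128.14.16/28 (H0) depth=28
  + 176.124.247.0/28 (H3) depth=28
  ? 160.153.87.59  path d0:H4→d1:H1→d2:-→d3:-  best=H1
  del 0.0.0.0/0 (clear depth 0)
  + 0.0.0.0/0 (H1) depth=0
  ? 228.128.14.2  path d0:H1→d1:H1→d2:-→d3:-→d4:-→d5:-→d6:-→d7:-→d8:-→d9:-→d10:-→d11:-→d12:-→d13:-→d14:-→d15:-→d16:-→d17:-→d18:-→d19:-→d20:-→d21:-→d22:-→d23:-→d24:H2→d25:-→d26:-→d27:-  best=H2
  del 176.124.240.0/20 (clear depth 20)
  ? 122.139.169.239  path d0:H1→d1:-→d2:-→d3:-→d4:-→d5:-→d6:-→d7:-→d8:-→d9:-→d10:-→d11:-→d12:-→d13:-→d14:-→d15:-→d16:-→d17:-→d18:-→d19:-→d20:H0→d21:-→d22:-→d23:-→d24:-→d25:-→d26:-→d27:-→d28:H4  best=H4
  ? 228.128.14.18  path d0:H1→d1:H1→d2:-→d3:-→d4:-→d5:-→d6:-→d7:-→d8:-→d9:-→d10:-→d11:-→d12:-→d13:-→d14:-→d15:-→d16:-→d17:-→d18:-→d19:-→d20:-→d21:-→d22:-→d23:-→d24:H2→d25:-→d26:-→d27:-→d28:H0  best=H0
  ? 128.1.184.36  path d0:H1→d1:H1→d2:-  best=H1
  ? 128.0.0.1  path d0:H1→d1:H1→d2:-  best=H1
  + 176.124.240.0/20 (H1) depth=20
  ? 172.197.104.178  path d0:H1→d1:H1→d2:-→d3:-  best=H1
  ? 228.128.14.16  path d0:H1→d1:H1→d2:-→d3:-→d4:-→d5:-→d6:-→d7:-→d8:-→d9:-→d10:-→d11:-→d12:-→d13:-→d14:-→d15:-→d16:-→d17:-→d18:-→d19:-→d20:-→d21:-→d22:-→d23:-→d24:H2→d25:-→d26:-→d27:-→d28:H0  best=H0
  + 96.0.0.0/3 (H5) depth=3
  ? 122.139.169.225  path d0:H1→d1:-→d2:-→d3:H5→d4:-→d5:-→d6:-→d7:-→d8:-→d9:-→d10:-→d11:-→d12:-→d13:-→d14:-→d15:-→d16:-→d17:-→d18:-→d19:-→d20:H0→d21:-→d22:-→d23:-→d24:-→d25:-→d26:-→d27:-→d28:H4  best=H4
  del 228.128.14.16/28 (clear depth 28)
  ? 124.229.194.195  path d0:H1→d1:-→d2:-→d3:H5→d4:-→d5:-  best=H5
  + 224.0.0.0/4 (H2) depth=4
  del 176.124.240.0/20 (clear depth 20)
  ? 122.139.169.225  path d0:H1→d1:-→d2:-→d3:H5→d4:-→d5:-→d6:-→d7:-→d8:-→d9:-→d10:-→d11:-→d12:-→d13:-→d14:-→d15:-→d16:-→d17:-→d18:-→d19:-→d20:H0→d21:-→d22:-→d23:-→d24:-→d25:-→d26:-→d27:-→d28:H4  best=H4
  ? 122.139.160.0  path d0:H1→d1:-→d2:-→d3:H5→d4:-→d5:-→d6:-→d7:-→d8:-→d9:-→d10:-→d11:-→d12:-→d13:-→d14:-→d15:-→d16:-→d17:-→d18:-→d19:-→d20:H0  best=H0
  + 207.231.219.0/24 (H0) depth=24

== LOOKUPS ==
["no-route","H3","H3","H1","H0","H1","H1","H1","H2","H4","H0","H1","H1","H1","H0","H4","H5","H4","H0"]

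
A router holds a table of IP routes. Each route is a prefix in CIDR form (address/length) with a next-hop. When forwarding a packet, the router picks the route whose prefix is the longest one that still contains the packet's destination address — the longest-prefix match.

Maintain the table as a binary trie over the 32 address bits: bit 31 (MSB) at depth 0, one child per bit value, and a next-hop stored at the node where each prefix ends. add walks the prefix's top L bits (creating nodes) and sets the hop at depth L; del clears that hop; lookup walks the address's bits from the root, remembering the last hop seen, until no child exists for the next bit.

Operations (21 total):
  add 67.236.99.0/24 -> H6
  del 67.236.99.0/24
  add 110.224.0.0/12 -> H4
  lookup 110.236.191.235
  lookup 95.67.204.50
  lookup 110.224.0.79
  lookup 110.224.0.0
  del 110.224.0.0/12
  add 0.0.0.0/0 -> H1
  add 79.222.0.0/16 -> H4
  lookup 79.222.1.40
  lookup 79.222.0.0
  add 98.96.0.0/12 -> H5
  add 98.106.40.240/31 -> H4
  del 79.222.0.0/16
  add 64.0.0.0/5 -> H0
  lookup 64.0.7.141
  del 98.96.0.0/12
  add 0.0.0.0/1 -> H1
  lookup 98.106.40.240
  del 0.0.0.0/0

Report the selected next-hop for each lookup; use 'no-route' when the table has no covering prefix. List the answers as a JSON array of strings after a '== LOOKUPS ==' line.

Trace:
  add 67.236.99.0/24 -> H6 at depth 24
  del 67.236.99.0/24 (clear depth 24)
  add 110.224.0.0/12 -> H4 at depth 12
  Q 110.236.191.235: descend 011011101110 ; hops seen [H4] ; pick H4
  Q 95.67.204.50: descend 010 ; hops seen [∅] ; pick no-route
  Q 110.224.0.79: descend 011011101110 ; hops seen [H4] ; pick H4
  Q 110.224.0.0: descend 011011101110 ; hops seen [H4] ; pick H4
  del 110.224.0.0/12 (clear depth 12)
  add 0.0.0.0/0 -> H1 at depth 0
  add 79.222.0.0/16 -> H4 at depth 16
  Q 79.222.1.40: descend 0100111111011110 ; hops seen [H1,H4] ; pick H4
  Q 79.222.0.0: descend 0100111111011110 ; hops seen [H1,H4] ; pick H4
  add 98.96.0.0/12 -> H5 at depth 12
  add 98.106.40.240/31 -> H4 at depth 31
  del 79.222.0.0/16 (clear depth 16)
  add 64.0.0.0/5 -> H0 at depth 5
  Q 64.0.7.141: descend 010000 ; hops seen [H1,H0] ; pick H0
  del 98.96.0.0/12 (clear depth 12)
  add 0.0.0.0/1 -> H1 at depth 1
  Q 98.106.40.240: descend 0110001001101010001010001111000 ; hops seen [H1,H1,H4] ; pick H4
  del 0.0.0.0/0 (clear depth 0)

== LOOKUPS ==
["H4","no-route","H4","H4","H4","H4","H0","H4"]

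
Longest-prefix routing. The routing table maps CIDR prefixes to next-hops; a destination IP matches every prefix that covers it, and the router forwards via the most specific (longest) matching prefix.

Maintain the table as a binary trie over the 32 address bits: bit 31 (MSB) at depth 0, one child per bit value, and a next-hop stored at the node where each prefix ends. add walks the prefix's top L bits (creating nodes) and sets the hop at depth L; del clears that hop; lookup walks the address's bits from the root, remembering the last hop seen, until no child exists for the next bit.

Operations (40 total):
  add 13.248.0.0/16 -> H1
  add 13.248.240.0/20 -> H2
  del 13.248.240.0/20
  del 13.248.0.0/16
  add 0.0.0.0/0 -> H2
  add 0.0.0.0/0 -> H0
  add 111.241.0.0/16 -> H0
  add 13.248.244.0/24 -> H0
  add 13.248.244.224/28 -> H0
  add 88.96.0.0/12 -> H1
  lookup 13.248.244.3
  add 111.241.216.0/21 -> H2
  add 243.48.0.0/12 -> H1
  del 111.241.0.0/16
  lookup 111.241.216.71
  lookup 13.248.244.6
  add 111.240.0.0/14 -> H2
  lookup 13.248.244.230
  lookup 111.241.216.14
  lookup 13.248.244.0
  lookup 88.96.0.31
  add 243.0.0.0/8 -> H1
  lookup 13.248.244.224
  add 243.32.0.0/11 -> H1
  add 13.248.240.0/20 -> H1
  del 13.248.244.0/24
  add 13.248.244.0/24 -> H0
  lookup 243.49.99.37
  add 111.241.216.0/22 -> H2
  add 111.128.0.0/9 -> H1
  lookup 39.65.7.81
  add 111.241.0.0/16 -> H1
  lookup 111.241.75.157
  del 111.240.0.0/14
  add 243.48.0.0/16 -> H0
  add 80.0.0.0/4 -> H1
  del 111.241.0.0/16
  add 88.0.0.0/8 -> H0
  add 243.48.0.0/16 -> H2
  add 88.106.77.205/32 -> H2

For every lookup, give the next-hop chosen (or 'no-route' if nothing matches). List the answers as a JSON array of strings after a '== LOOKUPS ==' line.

Apply in order:
  add 13.248.0.0/16 -> H1 at depth 16
  add 13.248.240.0/20 -> H2 at depth 20
  - 13.248.240.0/20 clear@20
  - 13.248.0.0/16 clear@16
  add 0.0.0.0/0 -> H2 at depth 0
  add 0.0.0.0/0 -> H0 at depth 0
  add 111.241.0.0/16 -> H0 at depth 16
  add 13.248.244.0/24 -> H0 at depth 24
  add 13.248.244.224/28 -> H0 at depth 28
  add 88.96.0.0/12 -> H1 at depth 12
  ? 13.248.244.3  path d0:H0→d1:-→d2:-→d3:-→d4:-→d5:-→d6:-→d7:-→d8:-→d9:-→d10:-→d11:-→d12:-→d13:-→d14:-→d15:-→d16:-→d17:-→d18:-→d19:-→d20:-→d21:-→d22:-→d23:-→d24:H0  best=H0
  add 111.241.216.0/21 -> H2 at depth 21
  add 243.48.0.0/12 -> H1 at depth 12
  - 111.241.0.0/16 clear@16
  ? 111.241.216.71  path d0:H0→d1:-→d2:-→d3:-→d4:-→d5:-→d6:-→d7:-→d8:-→d9:-→d10:-→d11:-→d12:-→d13:-→d14:-→d15:-→d16:-→d17:-→d18:-→d19:-→d20:-→d21:H2  best=H2
  ? 13.248.244.6  path d0:H0→d1:-→d2:-→d3:-→d4:-→d5:-→d6:-→d7:-→d8:-→d9:-→d10:-→d11:-→d12:-→d13:-→d14:-→d15:-→d16:-→d17:-→d18:-→d19:-→d20:-→d21:-→d22:-→d23:-→d24:H0  best=H0
  add 111.240.0.0/14 -> H2 at depth 14
  ? 13.248.244.230  path d0:H0→d1:-→d2:-→d3:-→d4:-→d5:-→d6:-→d7:-→d8:-→d9:-→d10:-→d11:-→d12:-→d13:-→d14:-→d15:-→d16:-→d17:-→d18:-→d19:-→d20:-→d21:-→d22:-→d23:-→d24:H0→d25:-→d26:-→d27:-→d28:H0  best=H0
  ? 111.241.216.14  path d0:H0→d1:-→d2:-→d3:-→d4:-→d5:-→d6:-→d7:-→d8:-→d9:-→d10:-→d11:-→d12:-→d13:-→d14:H2→d15:-→d16:-→d17:-→d18:-→d19:-→d20:-→d21:H2  best=H2
  ? 13.248.244.0  path d0:H0→d1:-→d2:-→d3:-→d4:-→d5:-→d6:-→d7:-→d8:-→d9:-→d10:-→d11:-→d12:-→d13:-→d14:-→d15:-→d16:-→d17:-→d18:-→d19:-→d20:-→d21:-→d22:-→d23:-→d24:H0  best=H0
  ? 88.96.0.31  path d0:H0→d1:-→d2:-→d3:-→d4:-→d5:-→d6:-→d7:-→d8:-→d9:-→d10:-→d11:-→d12:H1  best=H1
  add 243.0.0.0/8 -> H1 at depth 8
  ? 13.248.244.224  path d0:H0→d1:-→d2:-→d3:-→d4:-→d5:-→d6:-→d7:-→d8:-→d9:-→d10:-→d11:-→d12:-→d13:-→d14:-→d15:-→d16:-→d17:-→d18:-→d19:-→d20:-→d21:-→d22:-→d23:-→d24:H0→d25:-→d26:-→d27:-→d28:H0  best=H0
  add 243.32.0.0/11 -> H1 at depth 11
  add 13.248.240.0/20 -> H1 at depth 20
  - 13.248.244.0/24 clear@24
  add 13.248.244.0/24 -> H0 at depth 24
  ? 243.49.99.37  path d0:H0→d1:-→d2:-→d3:-→d4:-→d5:-→d6:-→d7:-→d8:H1→d9:-→d10:-→d11:H1→d12:H1  best=H1
  add 111.241.216.0/22 -> H2 at depth 22
  add 111.128.0.0/9 -> H1 at depth 9
  ? 39.65.7.81  path d0:H0→d1:-→d2:-  best=H0
  add 111.241.0.0/16 -> H1 at depth 16
  ? 111.241.75.157  path d0:H0→d1:-→d2:-→d3:-→d4:-→d5:-→d6:-→d7:-→d8:-→d9:H1→d10:-→d11:-→d12:-→d13:-→d14:H2→d15:-→d16:H1  best=H1
  - 111.240.0.0/14 clear@14
  add 243.48.0.0/16 -> H0 at depth 16
  add 80.0.0.0/4 -> H1 at depth 4
  - 111.241.0.0/16 clear@16
  add 88.0.0.0/8 -> H0 at depth 8
  add 243.48.0.0/16 -> H2 at depth 16
  add 88.106.77.205/32 -> H2 at depth 32

== LOOKUPS ==
["H0","H2","H0","H0","H2","H0","H1","H0","H1","H0","H1"]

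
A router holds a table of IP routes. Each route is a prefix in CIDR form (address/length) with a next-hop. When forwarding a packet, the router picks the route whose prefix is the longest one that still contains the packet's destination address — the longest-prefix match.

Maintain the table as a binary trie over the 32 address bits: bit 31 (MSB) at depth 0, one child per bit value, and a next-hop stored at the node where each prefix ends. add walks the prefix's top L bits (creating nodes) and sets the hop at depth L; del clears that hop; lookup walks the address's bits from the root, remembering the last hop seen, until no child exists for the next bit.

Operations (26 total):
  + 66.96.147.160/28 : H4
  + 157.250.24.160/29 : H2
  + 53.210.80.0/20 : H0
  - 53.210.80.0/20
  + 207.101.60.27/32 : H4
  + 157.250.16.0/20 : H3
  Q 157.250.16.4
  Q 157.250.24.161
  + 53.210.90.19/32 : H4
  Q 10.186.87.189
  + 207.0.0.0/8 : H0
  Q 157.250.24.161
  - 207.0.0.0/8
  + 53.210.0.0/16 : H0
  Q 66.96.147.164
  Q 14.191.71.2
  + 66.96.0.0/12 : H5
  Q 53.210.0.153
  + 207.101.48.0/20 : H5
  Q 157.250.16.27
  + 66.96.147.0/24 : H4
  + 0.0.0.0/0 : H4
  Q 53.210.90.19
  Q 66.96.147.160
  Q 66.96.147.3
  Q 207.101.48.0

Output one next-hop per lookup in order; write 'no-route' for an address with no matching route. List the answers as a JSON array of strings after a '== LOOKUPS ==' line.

Process each operation:
  add 66.96.147.160/28 -> H4 at depth 28
  add 157.250.24.160/29 -> H2 at depth 29
  add 53.210.80.0/20 -> H0 at depth 20
  del 53.210.80.0/20 (clear depth 20)
  add 207.101.60.27/32 -> H4 at depth 32
  add 157.250.16.0/20 -> H3 at depth 20
  Q 157.250.16.4: descend 10011101111110100001 ; hops seen [H3] ; pick H3
  Q 157.250.24.161: descend 10011101111110100001100010100 ; hops seen [H3,H2] ; pick H2
  add 53.210.90.19/32 -> H4 at depth 32
  Q 10.186.87.189: descend 00 ; hops seen [∅] ; pick no-route
  add 207.0.0.0/8 -> H0 at depth 8
  Q 157.250.24.161: descend 10011101111110100001100010100 ; hops seen [H3,H2] ; pick H2
  del 207.0.0.0/8 (clear depth 8)
  add 53.210.0.0/16 -> H0 at depth 16
  Q 66.96.147.164: descend 0100001001100000100100111010 ; hops seen [H4] ; pick H4
  Q 14.191.71.2: descend 00 ; hops seen [∅] ; pick no-route
  add 66.96.0.0/12 -> H5 at depth 12
  Q 53.210.0.153: descend 00110101110100100 ; hops seen [H0] ; pick H0
  add 207.101.48.0/20 -> H5 at depth 20
  Q 157.250.16.27: descend 10011101111110100001 ; hops seen [H3] ; pick H3
  add 66.96.147.0/24 -> H4 at depth 24
  add 0.0.0.0/0 -> H4 at depth 0
  Q 53.210.90.19: descend 00110101110100100101101000010011 ; hops seen [H4,H0,H4] ; pick H4
  Q 66.96.147.160: descend 0100001001100000100100111010 ; hops seen [H4,H5,H4,H4] ; pick H4
  Q 66.96.147.3: descend 010000100110000010010011 ; hops seen [H4,H5,H4] ; pick H4
  Q 207.101.48.0: descend 11001111011001010011 ; hops seen [H4,H5] ; pick H5

== LOOKUPS ==
["H3","H2","no-route","H2","H4","no-route","H0","H3","H4","H4","H4","H5"]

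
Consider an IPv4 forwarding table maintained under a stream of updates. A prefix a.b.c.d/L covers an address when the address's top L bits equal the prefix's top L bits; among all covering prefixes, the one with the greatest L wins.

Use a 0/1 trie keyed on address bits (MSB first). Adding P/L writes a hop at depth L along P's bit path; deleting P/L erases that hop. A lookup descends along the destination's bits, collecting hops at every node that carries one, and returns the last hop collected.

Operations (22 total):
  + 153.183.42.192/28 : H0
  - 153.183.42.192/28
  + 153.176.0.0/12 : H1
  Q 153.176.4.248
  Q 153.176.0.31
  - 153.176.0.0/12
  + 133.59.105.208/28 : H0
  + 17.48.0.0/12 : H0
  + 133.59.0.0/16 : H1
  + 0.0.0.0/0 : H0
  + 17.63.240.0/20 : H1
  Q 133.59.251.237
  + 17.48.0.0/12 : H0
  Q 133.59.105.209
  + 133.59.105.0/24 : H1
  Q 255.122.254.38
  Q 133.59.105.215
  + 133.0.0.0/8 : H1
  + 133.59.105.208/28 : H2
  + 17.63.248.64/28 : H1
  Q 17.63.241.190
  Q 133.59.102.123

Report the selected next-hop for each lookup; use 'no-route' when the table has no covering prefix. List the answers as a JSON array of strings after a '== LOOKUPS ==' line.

Trace:
  + 153.183.42.192/28 (H0) depth=28
  - 153.183.42.192/28 clear@28
  + 153.176.0.0/12 (H1) depth=12
  ? 153.176.4.248  path d0:-→d1:-→d2:-→d3:-→d4:-→d5:-→d6:-→d7:-→d8:-→d9:-→d10:-→d11:-→d12:H1→d13:-  best=H1
  ? 153.176.0.31  path d0:-→d1:-→d2:-→d3:-→d4:-→d5:-→d6:-→d7:-→d8:-→d9:-→d10:-→d11:-→d12:H1→d13:-  best=H1
  - 153.176.0.0/12 clear@12
  + 133.59.105.208/28 (H0) depth=28
  + 17.48.0.0/12 (H0) depth=12
  + 133.59.0.0/16 (H1) depth=16
  + 0.0.0.0/0 (H0) depth=0
  + 17.63.240.0/20 (H1) depth=20
  ? 133.59.251.237  path d0:H0→d1:-→d2:-→d3:-→d4:-→d5:-→d6:-→d7:-→d8:-→d9:-→d10:-→d11:-→d12:-→d13:-→d14:-→d15:-→d16:H1  best=H1
  + 17.48.0.0/12 (H0) depth=12
  ? 133.59.105.209  path d0:H0→d1:-→d2:-→d3:-→d4:-→d5:-→d6:-→d7:-→d8:-→d9:-→d10:-→d11:-→d12:-→d13:-→d14:-→d15:-→d16:H1→d17:-→d18:-→d19:-→d20:-→d21:-→d22:-→d23:-→d24:-→d25:-→d26:-→d27:-→d28:H0  best=H0
  + 133.59.105.0/24 (H1) depth=24
  ? 255.122.254.38  path d0:H0→d1:-  best=H0
  ? 133.59.105.215  path d0:H0→d1:-→d2:-→d3:-→d4:-→d5:-→d6:-→d7:-→d8:-→d9:-→d10:-→d11:-→d12:-→d13:-→d14:-→d15:-→d16:H1→d17:-→d18:-→d19:-→d20:-→d21:-→d22:-→d23:-→d24:H1→d25:-→d26:-→d27:-→d28:H0  best=H0
  + 133.0.0.0/8 (H1) depth=8
  + 133.59.105.208/28 (H2) depth=28
  + 17.63.248.64/28 (H1) depth=28
  ? 17.63.241.190  path d0:H0→d1:-→d2:-→d3:-→d4:-→d5:-→d6:-→d7:-→d8:-→d9:-→d10:-→d11:-→d12:H0→d13:-→d14:-→d15:-→d16:-→d17:-→d18:-→d19:-→d20:H1  best=H1
  ? 133.59.102.123  path d0:H0→d1:-→d2:-→d3:-→d4:-→d5:-→d6:-→d7:-→d8:H1→d9:-→d10:-→d11:-→d12:-→d13:-→d14:-→d15:-→d16:H1→d17:-→d18:-→d19:-→d20:-  best=H1

== LOOKUPS ==
["H1","H1","H1","H0","H0","H0","H1","H1"]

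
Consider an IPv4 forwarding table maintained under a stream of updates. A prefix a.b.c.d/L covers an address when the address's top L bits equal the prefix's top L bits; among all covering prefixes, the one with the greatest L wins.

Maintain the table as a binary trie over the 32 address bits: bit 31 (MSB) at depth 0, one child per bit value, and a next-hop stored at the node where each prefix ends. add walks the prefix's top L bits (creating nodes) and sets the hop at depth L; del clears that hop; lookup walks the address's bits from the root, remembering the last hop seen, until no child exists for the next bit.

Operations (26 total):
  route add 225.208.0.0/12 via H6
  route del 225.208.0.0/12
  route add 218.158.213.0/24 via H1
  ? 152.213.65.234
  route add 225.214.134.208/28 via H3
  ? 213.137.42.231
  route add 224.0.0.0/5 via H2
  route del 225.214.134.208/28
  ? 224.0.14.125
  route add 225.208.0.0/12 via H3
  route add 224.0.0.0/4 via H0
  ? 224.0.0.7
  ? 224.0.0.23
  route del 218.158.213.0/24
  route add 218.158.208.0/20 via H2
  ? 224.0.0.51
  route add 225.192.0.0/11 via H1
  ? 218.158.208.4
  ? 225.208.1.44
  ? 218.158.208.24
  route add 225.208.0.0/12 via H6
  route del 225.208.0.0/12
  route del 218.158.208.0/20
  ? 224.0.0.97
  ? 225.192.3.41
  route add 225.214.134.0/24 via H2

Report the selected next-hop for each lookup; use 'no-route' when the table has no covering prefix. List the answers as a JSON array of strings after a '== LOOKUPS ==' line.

Apply in order:
  add 225.208.0.0/12 -> H6 at depth 12
  del 225.208.0.0/12 (clear depth 12)
  add 218.158.213.0/24 -> H1 at depth 24
  lookup 152.213.65.234: bits 1 walk d0:-→d1:- -> no-route
  add 225.214.134.208/28 -> H3 at depth 28
  lookup 213.137.42.231: bits 1101 walk d0:-→d1:-→d2:-→d3:-→d4:- -> no-route
  add 224.0.0.0/5 -> H2 at depth 5
  del 225.214.134.208/28 (clear depth 28)
  lookup 224.0.14.125: bits 1110000 walk d0:-→d1:-→d2:-→d3:-→d4:-→d5:H2→d6:-→d7:- -> H2
  add 225.208.0.0/12 -> H3 at depth 12
  add 224.0.0.0/4 -> H0 at depth 4
  lookup 224.0.0.7: bits 1110000 walk d0:-→d1:-→d2:-→d3:-→d4:H0→d5:H2→d6:-→d7:- -> H2
  lookup 224.0.0.23: bits 1110000 walk d0:-→d1:-→d2:-→d3:-→d4:H0→d5:H2→d6:-→d7:- -> H2
  del 218.158.213.0/24 (clear depth 24)
  add 218.158.208.0/20 -> H2 at depth 20
  lookup 224.0.0.51: bits 1110000 walk d0:-→d1:-→d2:-→d3:-→d4:H0→d5:H2→d6:-→d7:- -> H2
  add 225.192.0.0/11 -> H1 at depth 11
  lookup 218.158.208.4: bits 110110101001111011010 walk d0:-→d1:-→d2:-→d3:-→d4:-→d5:-→d6:-→d7:-→d8:-→d9:-→d10:-→d11:-→d12:-→d13:-→d14:-→d15:-→d16:-→d17:-→d18:-→d19:-→d20:H2→d21:- -> H2
  lookup 225.208.1.44: bits 1110000111010 walk d0:-→d1:-→d2:-→d3:-→d4:H0→d5:H2→d6:-→d7:-→d8:-→d9:-→d10:-→d11:H1→d12:H3→d13:- -> H3
  lookup 218.158.208.24: bits 110110101001111011010 walk d0:-→d1:-→d2:-→d3:-→d4:-→d5:-→d6:-→d7:-→d8:-→d9:-→d10:-→d11:-→d12:-→d13:-→d14:-→d15:-→d16:-→d17:-→d18:-→d19:-→d20:H2→d21:- -> H2
  add 225.208.0.0/12 -> H6 at depth 12
  del 225.208.0.0/12 (clear depth 12)
  del 218.158.208.0/20 (clear depth 20)
  lookup 224.0.0.97: bits 1110000 walk d0:-→d1:-→d2:-→d3:-→d4:H0→d5:H2→d6:-→d7:- -> H2
  lookup 225.192.3.41: bits 11100001110 walk d0:-→d1:-→d2:-→d3:-→d4:H0→d5:H2→d6:-→d7:-→d8:-→d9:-→d10:-→d11:H1 -> H1
  add 225.214.134.0/24 -> H2 at depth 24

== LOOKUPS ==
["no-route","no-route","H2","H2","H2","H2","H2","H3","H2","H2","H1"]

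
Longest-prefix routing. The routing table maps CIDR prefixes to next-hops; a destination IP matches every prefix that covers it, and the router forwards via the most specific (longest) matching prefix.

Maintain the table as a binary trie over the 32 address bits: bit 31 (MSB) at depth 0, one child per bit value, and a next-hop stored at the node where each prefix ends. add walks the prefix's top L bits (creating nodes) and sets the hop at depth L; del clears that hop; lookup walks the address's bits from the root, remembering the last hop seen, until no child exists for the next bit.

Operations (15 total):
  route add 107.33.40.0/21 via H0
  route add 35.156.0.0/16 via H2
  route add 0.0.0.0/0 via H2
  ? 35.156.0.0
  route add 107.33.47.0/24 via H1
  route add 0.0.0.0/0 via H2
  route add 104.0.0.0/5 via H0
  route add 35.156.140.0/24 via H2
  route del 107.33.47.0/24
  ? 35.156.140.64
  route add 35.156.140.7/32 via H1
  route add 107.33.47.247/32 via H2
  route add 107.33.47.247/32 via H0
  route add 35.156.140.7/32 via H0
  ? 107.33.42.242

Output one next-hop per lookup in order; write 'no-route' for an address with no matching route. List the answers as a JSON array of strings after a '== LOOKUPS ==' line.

Trace:
  add 107.33.40.0/21 -> H0 at depth 21
  add 35.156.0.0/16 -> H2 at depth 16
  add 0.0.0.0/0 -> H2 at depth 0
  lookup 35.156.0.0: bits 0010001110011100 walk d0:H2→d1:-→d2:-→d3:-→d4:-→d5:-→d6:-→d7:-→d8:-→d9:-→d10:-→d11:-→d12:-→d13:-→d14:-→d15:-→d16:H2 -> H2
  add 107.33.47.0/24 -> H1 at depth 24
  add 0.0.0.0/0 -> H2 at depth 0
  add 104.0.0.0/5 -> H0 at depth 5
  add 35.156.140.0/24 -> H2 at depth 24
  - 107.33.47.0/24 clear@24
  lookup 35.156.140.64: bits 001000111001110010001100 walk d0:H2→d1:-→d2:-→d3:-→d4:-→d5:-→d6:-→d7:-→d8:-→d9:-→d10:-→d11:-→d12:-→d13:-→d14:-→d15:-→d16:H2→d17:-→d18:-→d19:-→d20:-→d21:-→d22:-→d23:-→d24:H2 -> H2
  add 35.156.140.7/32 -> H1 at depth 32
  add 107.33.47.247/32 -> H2 at depth 32
  add 107.33.47.247/32 -> H0 at depth 32
  add 35.156.140.7/32 -> H0 at depth 32
  lookup 107.33.42.242: bits 011010110010000100101 walk d0:H2→d1:-→d2:-→d3:-→d4:-→d5:H0→d6:-→d7:-→d8:-→d9:-→d10:-→d11:-→d12:-→d13:-→d14:-→d15:-→d16:-→d17:-→d18:-→d19:-→d20:-→d21:H0 -> H0

== LOOKUPS ==
["H2","H2","H0"]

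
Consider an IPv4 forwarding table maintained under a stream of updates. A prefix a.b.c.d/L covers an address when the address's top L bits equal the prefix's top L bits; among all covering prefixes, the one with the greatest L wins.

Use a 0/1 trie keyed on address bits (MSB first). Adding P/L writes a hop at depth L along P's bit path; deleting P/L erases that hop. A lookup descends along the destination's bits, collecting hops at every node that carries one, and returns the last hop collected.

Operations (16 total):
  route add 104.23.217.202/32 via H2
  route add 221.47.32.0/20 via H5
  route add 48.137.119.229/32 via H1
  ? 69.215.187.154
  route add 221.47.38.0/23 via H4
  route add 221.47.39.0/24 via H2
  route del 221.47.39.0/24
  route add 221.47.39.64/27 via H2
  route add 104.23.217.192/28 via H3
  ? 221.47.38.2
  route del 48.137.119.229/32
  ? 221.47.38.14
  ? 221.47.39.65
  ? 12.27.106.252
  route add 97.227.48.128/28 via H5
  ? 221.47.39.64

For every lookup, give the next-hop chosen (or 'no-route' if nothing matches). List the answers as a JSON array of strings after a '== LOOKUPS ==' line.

Apply in order:
  + 104.23.217.202/32 (H2) depth=32
  + 221.47.32.0/20 (H5) depth=20
  + 48.137.119.229/32 (H1) depth=32
  lookup 69.215.187.154: bits 01 walk d0:-→d1:-→d2:- -> no-route
  + 221.47.38.0/23 (H4) depth=23
  + 221.47.39.0/24 (H2) depth=24
  del 221.47.39.0/24 (clear depth 24)
  + 221.47.39.64/27 (H2) depth=27
  + 104.23.217.192/28 (H3) depth=28
  lookup 221.47.38.2: bits 11011101001011110010011 walk d0:-→d1:-→d2:-→d3:-→d4:-→d5:-→d6:-→d7:-→d8:-→d9:-→d10:-→d11:-→d12:-→d13:-→d14:-→d15:-→d16:-→d17:-→d18:-→d19:-→d20:H5→d21:-→d22:-→d23:H4 -> H4
  del 48.137.119.229/32 (clear depth 32)
  lookup 221.47.38.14: bits 11011101001011110010011 walk d0:-→d1:-→d2:-→d3:-→d4:-→d5:-→d6:-→d7:-→d8:-→d9:-→d10:-→d11:-→d12:-→d13:-→d14:-→d15:-→d16:-→d17:-→d18:-→d19:-→d20:H5→d21:-→d22:-→d23:H4 -> H4
  lookup 221.47.39.65: bits 110111010010111100100111010 walk d0:-→d1:-→d2:-→d3:-→d4:-→d5:-→d6:-→d7:-→d8:-→d9:-→d10:-→d11:-→d12:-→d13:-→d14:-→d15:-→d16:-→d17:-→d18:-→d19:-→d20:H5→d21:-→d22:-→d23:H4→d24:-→d25:-→d26:-→d27:H2 -> H2
  lookup 12.27.106.252: bits 00 walk d0:-→d1:-→d2:- -> no-route
  + 97.227.48.128/28 (H5) depth=28
  lookup 221.47.39.64: bits 110111010010111100100111010 walk d0:-→d1:-→d2:-→d3:-→d4:-→d5:-→d6:-→d7:-→d8:-→d9:-→d10:-→d11:-→d12:-→d13:-→d14:-→d15:-→d16:-→d17:-→d18:-→d19:-→d20:H5→d21:-→d22:-→d23:H4→d24:-→d25:-→d26:-→d27:H2 -> H2

== LOOKUPS ==
["no-route","H4","H4","H2","no-route","H2"]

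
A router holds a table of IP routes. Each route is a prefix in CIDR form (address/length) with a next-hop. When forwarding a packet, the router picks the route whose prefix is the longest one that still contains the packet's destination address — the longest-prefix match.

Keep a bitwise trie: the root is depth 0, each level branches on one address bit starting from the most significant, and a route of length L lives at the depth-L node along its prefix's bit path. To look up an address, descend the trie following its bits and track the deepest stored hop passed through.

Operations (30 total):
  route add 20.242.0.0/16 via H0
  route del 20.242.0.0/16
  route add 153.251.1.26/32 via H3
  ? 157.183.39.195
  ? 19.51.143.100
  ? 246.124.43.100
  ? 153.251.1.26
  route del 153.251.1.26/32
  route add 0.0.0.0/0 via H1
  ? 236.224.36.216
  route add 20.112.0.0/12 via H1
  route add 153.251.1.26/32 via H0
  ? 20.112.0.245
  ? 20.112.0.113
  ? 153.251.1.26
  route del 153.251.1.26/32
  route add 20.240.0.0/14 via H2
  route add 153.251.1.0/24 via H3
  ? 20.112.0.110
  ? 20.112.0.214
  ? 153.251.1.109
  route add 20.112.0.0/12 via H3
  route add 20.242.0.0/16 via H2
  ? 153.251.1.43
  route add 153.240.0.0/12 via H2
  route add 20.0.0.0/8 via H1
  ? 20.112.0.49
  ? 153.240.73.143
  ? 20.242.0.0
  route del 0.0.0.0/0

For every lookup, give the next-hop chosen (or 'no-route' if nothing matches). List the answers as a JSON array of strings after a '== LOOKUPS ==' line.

Trace:
  add 20.242.0.0/16 -> H0 at depth 16
  - 20.242.0.0/16 clear@16
  add 153.251.1.26/32 -> H3 at depth 32
  lookup 157.183.39.195: bits 10011 walk d0:-→d1:-→d2:-→d3:-→d4:-→d5:- -> no-route
  lookup 19.51.143.100: bits 00010 walk d0:-→d1:-→d2:-→d3:-→d4:-→d5:- -> no-route
  lookup 246.124.43.100: bits 1 walk d0:-→d1:- -> no-route
  lookup 153.251.1.26: bits 10011001111110110000000100011010 walk d0:-→d1:-→d2:-→d3:-→d4:-→d5:-→d6:-→d7:-→d8:-→d9:-→d10:-→d11:-→d12:-→d13:-→d14:-→d15:-→d16:-→d17:-→d18:-→d19:-→d20:-→d21:-→d22:-→d23:-→d24:-→d25:-→d26:-→d27:-→d28:-→d29:-→d30:-→d31:-→d32:H3 -> H3
  - 153.251.1.26/32 clear@32
  add 0.0.0.0/0 -> H1 at depth 0
  lookup 236.224.36.216: bits 1 walk d0:H1→d1:- -> H1
  add 20.112.0.0/12 -> H1 at depth 12
  add 153.251.1.26/32 -> H0 at depth 32
  lookup 20.112.0.245: bits 000101000111 walk d0:H1→d1:-→d2:-→d3:-→d4:-→d5:-→d6:-→d7:-→d8:-→d9:-→d10:-→d11:-→d12:H1 -> H1
  lookup 20.112.0.113: bits 000101000111 walk d0:H1→d1:-→d2:-→d3:-→d4:-→d5:-→d6:-→d7:-→d8:-→d9:-→d10:-→d11:-→d12:H1 -> H1
  lookup 153.251.1.26: bits 10011001111110110000000100011010 walk d0:H1→d1:-→d2:-→d3:-→d4:-→d5:-→d6:-→d7:-→d8:-→d9:-→d10:-→d11:-→d12:-→d13:-→d14:-→d15:-→d16:-→d17:-→d18:-→d19:-→d20:-→d21:-→d22:-→d23:-→d24:-→d25:-→d26:-→d27:-→d28:-→d29:-→d30:-→d31:-→d32:H0 -> H0
  - 153.251.1.26/32 clear@32
  add 20.240.0.0/14 -> H2 at depth 14
  add 153.251.1.0/24 -> H3 at depth 24
  lookup 20.112.0.110: bits 000101000111 walk d0:H1→d1:-→d2:-→d3:-→d4:-→d5:-→d6:-→d7:-→d8:-→d9:-→d10:-→d11:-→d12:H1 -> H1
  lookup 20.112.0.214: bits 000101000111 walk d0:H1→d1:-→d2:-→d3:-→d4:-→d5:-→d6:-→d7:-→d8:-→d9:-→d10:-→d11:-→d12:H1 -> H1
  lookup 153.251.1.109: bits 1001100111111011000000010 walk d0:H1→d1:-→d2:-→d3:-→d4:-→d5:-→d6:-→d7:-→d8:-→d9:-→d10:-→d11:-→d12:-→d13:-→d14:-→d15:-→d16:-→d17:-→d18:-→d19:-→d20:-→d21:-→d22:-→d23:-→d24:H3→d25:- -> H3
  add 20.112.0.0/12 -> H3 at depth 12
  add 20.242.0.0/16 -> H2 at depth 16
  lookup 153.251.1.43: bits 10011001111110110000000100 walk d0:H1→d1:-→d2:-→d3:-→d4:-→d5:-→d6:-→d7:-→d8:-→d9:-→d10:-→d11:-→d12:-→d13:-→d14:-→d15:-→d16:-→d17:-→d18:-→d19:-→d20:-→d21:-→d22:-→d23:-→d24:H3→d25:-→d26:- -> H3
  add 153.240.0.0/12 -> H2 at depth 12
  add 20.0.0.0/8 -> H1 at depth 8
  lookup 20.112.0.49: bits 000101000111 walk d0:H1→d1:-→d2:-→d3:-→d4:-→d5:-→d6:-→d7:-→d8:H1→d9:-→d10:-→d11:-→d12:H3 -> H3
  lookup 153.240.73.143: bits 100110011111 walk d0:H1→d1:-→d2:-→d3:-→d4:-→d5:-→d6:-→d7:-→d8:-→d9:-→d10:-→d11:-→d12:H2 -> H2
  lookup 20.242.0.0: bits 0001010011110010 walk d0:H1→d1:-→d2:-→d3:-→d4:-→d5:-→d6:-→d7:-→d8:H1→d9:-→d10:-→d11:-→d12:-→d13:-→d14:H2→d15:-→d16:H2 -> H2
  - 0.0.0.0/0 clear@0

== LOOKUPS ==
["no-route","no-route","no-route","H3","H1","H1","H1","H0","H1","H1","H3","H3","H3","H2","H2"]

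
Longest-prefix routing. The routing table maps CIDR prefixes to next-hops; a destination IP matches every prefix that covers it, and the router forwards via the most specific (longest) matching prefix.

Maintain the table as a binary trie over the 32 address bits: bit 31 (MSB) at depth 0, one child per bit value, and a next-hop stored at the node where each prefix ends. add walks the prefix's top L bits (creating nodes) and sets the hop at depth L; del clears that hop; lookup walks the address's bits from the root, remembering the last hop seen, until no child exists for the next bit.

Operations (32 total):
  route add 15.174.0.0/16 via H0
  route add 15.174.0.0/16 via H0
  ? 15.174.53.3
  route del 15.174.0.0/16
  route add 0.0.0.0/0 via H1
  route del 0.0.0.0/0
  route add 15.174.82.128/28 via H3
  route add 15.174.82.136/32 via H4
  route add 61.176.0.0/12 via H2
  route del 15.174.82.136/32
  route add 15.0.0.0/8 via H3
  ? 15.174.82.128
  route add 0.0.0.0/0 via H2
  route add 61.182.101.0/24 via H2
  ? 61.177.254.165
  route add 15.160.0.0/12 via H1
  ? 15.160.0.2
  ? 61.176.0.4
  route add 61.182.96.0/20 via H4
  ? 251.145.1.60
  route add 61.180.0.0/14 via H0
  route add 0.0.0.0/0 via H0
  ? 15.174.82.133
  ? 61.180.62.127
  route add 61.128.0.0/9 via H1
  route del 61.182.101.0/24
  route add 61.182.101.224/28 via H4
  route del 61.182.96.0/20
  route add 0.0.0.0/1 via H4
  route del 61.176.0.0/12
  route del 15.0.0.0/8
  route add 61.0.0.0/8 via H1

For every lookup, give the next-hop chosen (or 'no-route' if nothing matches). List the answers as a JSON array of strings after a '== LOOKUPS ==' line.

Apply in order:
  + 15.174.0.0/16 (H0) depth=16
  + 15.174.0.0/16 (H0) depth=16
  ? 15.174.53.3  path d0:-→d1:-→d2:-→d3:-→d4:-→d5:-→d6:-→d7:-→d8:-→d9:-→d10:-→d11:-→d12:-→d13:-→d14:-→d15:-→d16:H0  best=H0
  del 15.174.0.0/16 (clear depth 16)
  + 0.0.0.0/0 (H1) depth=0
  del 0.0.0.0/0 (clear depth 0)
  + 15.174.82.128/28 (H3) depth=28
  + 15.174.82.136/32 (H4) depth=32
  + 61.176.0.0/12 (H2) depth=12
  del 15.174.82.136/32 (clear depth 32)
  + 15.0.0.0/8 (H3) depth=8
  ? 15.174.82.128  path d0:-→d1:-→d2:-→d3:-→d4:-→d5:-→d6:-→d7:-→d8:H3→d9:-→d10:-→d11:-→d12:-→d13:-→d14:-→d15:-→d16:-→d17:-→d18:-→d19:-→d20:-→d21:-→d22:-→d23:-→d24:-→d25:-→d26:-→d27:-→d28:H3  best=H3
  + 0.0.0.0/0 (H2) depth=0
  + 61.182.101.0/24 (H2) depth=24
  ? 61.177.254.165  path d0:H2→d1:-→d2:-→d3:-→d4:-→d5:-→d6:-→d7:-→d8:-→d9:-→d10:-→d11:-→d12:H2→d13:-  best=H2
  + 15.160.0.0/12 (H1) depth=12
  ? 15.160.0.2  path d0:H2→d1:-→d2:-→d3:-→d4:-→d5:-→d6:-→d7:-→d8:H3→d9:-→d10:-→d11:-→d12:H1  best=H1
  ? 61.176.0.4  path d0:H2→d1:-→d2:-→d3:-→d4:-→d5:-→d6:-→d7:-→d8:-→d9:-→d10:-→d11:-→d12:H2→d13:-  best=H2
  + 61.182.96.0/20 (H4) depth=20
  ? 251.145.1.60  path d0:H2  best=H2
  + 61.180.0.0/14 (H0) depth=14
  + 0.0.0.0/0 (H0) depth=0
  ? 15.174.82.133  path d0:H0→d1:-→d2:-→d3:-→d4:-→d5:-→d6:-→d7:-→d8:H3→d9:-→d10:-→d11:-→d12:H1→d13:-→d14:-→d15:-→d16:-→d17:-→d18:-→d19:-→d20:-→d21:-→d22:-→d23:-→d24:-→d25:-→d26:-→d27:-→d28:H3  best=H3
  ? 61.180.62.127  path d0:H0→d1:-→d2:-→d3:-→d4:-→d5:-→d6:-→d7:-→d8:-→d9:-→d10:-→d11:-→d12:H2→d13:-→d14:H0  best=H0
  + 61.128.0.0/9 (H1) depth=9
  del 61.182.101.0/24 (clear depth 24)
  + 61.182.101.224/28 (H4) depth=28
  del 61.182.96.0/20 (clear depth 20)
  + 0.0.0.0/1 (H4) depth=1
  del 61.176.0.0/12 (clear depth 12)
  del 15.0.0.0/8 (clear depth 8)
  + 61.0.0.0/8 (H1) depth=8

== LOOKUPS ==
["H0","H3","H2","H1","H2","H2","H3","H0"]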